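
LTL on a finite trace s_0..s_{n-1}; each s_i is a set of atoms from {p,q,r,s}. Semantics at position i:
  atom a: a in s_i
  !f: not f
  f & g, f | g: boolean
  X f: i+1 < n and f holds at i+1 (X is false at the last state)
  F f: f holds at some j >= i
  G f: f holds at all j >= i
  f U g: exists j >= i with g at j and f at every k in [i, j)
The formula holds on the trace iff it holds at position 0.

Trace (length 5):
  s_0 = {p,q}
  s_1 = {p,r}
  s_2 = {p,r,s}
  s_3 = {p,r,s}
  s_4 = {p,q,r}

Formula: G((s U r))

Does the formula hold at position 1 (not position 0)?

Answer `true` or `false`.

Answer: true

Derivation:
s_0={p,q}: G((s U r))=False (s U r)=False s=False r=False
s_1={p,r}: G((s U r))=True (s U r)=True s=False r=True
s_2={p,r,s}: G((s U r))=True (s U r)=True s=True r=True
s_3={p,r,s}: G((s U r))=True (s U r)=True s=True r=True
s_4={p,q,r}: G((s U r))=True (s U r)=True s=False r=True
Evaluating at position 1: result = True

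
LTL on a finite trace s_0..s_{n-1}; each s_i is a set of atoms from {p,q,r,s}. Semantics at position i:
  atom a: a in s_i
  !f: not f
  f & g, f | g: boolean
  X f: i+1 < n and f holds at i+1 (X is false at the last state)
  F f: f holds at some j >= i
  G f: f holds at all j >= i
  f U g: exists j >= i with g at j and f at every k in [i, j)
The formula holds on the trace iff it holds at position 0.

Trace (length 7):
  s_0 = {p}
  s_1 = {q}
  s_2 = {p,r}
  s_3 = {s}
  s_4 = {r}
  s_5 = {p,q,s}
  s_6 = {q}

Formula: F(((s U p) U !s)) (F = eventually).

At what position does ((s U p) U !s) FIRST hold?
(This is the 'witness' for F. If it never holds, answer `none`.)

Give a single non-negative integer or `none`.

s_0={p}: ((s U p) U !s)=True (s U p)=True s=False p=True !s=True
s_1={q}: ((s U p) U !s)=True (s U p)=False s=False p=False !s=True
s_2={p,r}: ((s U p) U !s)=True (s U p)=True s=False p=True !s=True
s_3={s}: ((s U p) U !s)=False (s U p)=False s=True p=False !s=False
s_4={r}: ((s U p) U !s)=True (s U p)=False s=False p=False !s=True
s_5={p,q,s}: ((s U p) U !s)=True (s U p)=True s=True p=True !s=False
s_6={q}: ((s U p) U !s)=True (s U p)=False s=False p=False !s=True
F(((s U p) U !s)) holds; first witness at position 0.

Answer: 0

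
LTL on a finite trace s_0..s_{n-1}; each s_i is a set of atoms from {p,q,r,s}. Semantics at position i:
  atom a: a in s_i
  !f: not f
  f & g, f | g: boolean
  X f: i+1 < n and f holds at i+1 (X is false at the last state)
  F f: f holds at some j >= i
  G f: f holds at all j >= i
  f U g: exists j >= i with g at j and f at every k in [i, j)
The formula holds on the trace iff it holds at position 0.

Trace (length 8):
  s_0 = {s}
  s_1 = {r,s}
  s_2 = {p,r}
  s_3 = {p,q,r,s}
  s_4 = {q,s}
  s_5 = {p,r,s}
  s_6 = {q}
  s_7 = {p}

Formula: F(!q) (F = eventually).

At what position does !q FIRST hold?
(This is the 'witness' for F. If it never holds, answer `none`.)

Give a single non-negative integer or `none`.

s_0={s}: !q=True q=False
s_1={r,s}: !q=True q=False
s_2={p,r}: !q=True q=False
s_3={p,q,r,s}: !q=False q=True
s_4={q,s}: !q=False q=True
s_5={p,r,s}: !q=True q=False
s_6={q}: !q=False q=True
s_7={p}: !q=True q=False
F(!q) holds; first witness at position 0.

Answer: 0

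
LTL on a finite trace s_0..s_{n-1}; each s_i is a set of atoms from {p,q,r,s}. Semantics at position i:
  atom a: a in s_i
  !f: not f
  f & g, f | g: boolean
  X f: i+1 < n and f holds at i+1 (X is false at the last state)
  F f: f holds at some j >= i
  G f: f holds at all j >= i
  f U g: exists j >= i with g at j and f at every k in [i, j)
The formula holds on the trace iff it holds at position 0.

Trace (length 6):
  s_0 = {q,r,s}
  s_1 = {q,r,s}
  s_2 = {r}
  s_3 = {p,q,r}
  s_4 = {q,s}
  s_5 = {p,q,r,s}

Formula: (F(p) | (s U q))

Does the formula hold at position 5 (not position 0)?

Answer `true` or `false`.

Answer: true

Derivation:
s_0={q,r,s}: (F(p) | (s U q))=True F(p)=True p=False (s U q)=True s=True q=True
s_1={q,r,s}: (F(p) | (s U q))=True F(p)=True p=False (s U q)=True s=True q=True
s_2={r}: (F(p) | (s U q))=True F(p)=True p=False (s U q)=False s=False q=False
s_3={p,q,r}: (F(p) | (s U q))=True F(p)=True p=True (s U q)=True s=False q=True
s_4={q,s}: (F(p) | (s U q))=True F(p)=True p=False (s U q)=True s=True q=True
s_5={p,q,r,s}: (F(p) | (s U q))=True F(p)=True p=True (s U q)=True s=True q=True
Evaluating at position 5: result = True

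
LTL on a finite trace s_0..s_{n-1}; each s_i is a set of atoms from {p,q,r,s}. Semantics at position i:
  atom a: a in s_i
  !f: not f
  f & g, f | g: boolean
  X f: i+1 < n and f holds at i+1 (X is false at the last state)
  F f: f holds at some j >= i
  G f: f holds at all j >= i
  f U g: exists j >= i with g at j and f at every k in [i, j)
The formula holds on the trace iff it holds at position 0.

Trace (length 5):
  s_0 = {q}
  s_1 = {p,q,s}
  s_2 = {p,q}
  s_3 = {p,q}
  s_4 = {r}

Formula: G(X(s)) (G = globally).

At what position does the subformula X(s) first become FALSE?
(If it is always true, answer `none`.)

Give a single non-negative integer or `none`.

s_0={q}: X(s)=True s=False
s_1={p,q,s}: X(s)=False s=True
s_2={p,q}: X(s)=False s=False
s_3={p,q}: X(s)=False s=False
s_4={r}: X(s)=False s=False
G(X(s)) holds globally = False
First violation at position 1.

Answer: 1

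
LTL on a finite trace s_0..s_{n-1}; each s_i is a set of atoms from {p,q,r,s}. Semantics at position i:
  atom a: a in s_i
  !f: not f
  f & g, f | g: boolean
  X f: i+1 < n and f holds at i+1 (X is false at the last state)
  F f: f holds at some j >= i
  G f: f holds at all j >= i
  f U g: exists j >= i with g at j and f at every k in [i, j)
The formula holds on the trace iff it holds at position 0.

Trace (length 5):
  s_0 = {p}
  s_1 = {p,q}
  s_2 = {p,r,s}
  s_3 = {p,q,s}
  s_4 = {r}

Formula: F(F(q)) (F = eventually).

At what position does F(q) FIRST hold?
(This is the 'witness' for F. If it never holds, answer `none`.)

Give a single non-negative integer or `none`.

Answer: 0

Derivation:
s_0={p}: F(q)=True q=False
s_1={p,q}: F(q)=True q=True
s_2={p,r,s}: F(q)=True q=False
s_3={p,q,s}: F(q)=True q=True
s_4={r}: F(q)=False q=False
F(F(q)) holds; first witness at position 0.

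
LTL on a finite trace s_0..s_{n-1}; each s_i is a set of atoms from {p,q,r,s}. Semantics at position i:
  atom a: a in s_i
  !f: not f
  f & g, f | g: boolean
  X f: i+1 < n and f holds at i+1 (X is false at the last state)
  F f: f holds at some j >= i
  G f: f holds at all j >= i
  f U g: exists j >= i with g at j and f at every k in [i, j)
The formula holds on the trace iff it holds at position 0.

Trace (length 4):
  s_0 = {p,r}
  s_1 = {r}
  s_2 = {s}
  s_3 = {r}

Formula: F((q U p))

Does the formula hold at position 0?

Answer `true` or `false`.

s_0={p,r}: F((q U p))=True (q U p)=True q=False p=True
s_1={r}: F((q U p))=False (q U p)=False q=False p=False
s_2={s}: F((q U p))=False (q U p)=False q=False p=False
s_3={r}: F((q U p))=False (q U p)=False q=False p=False

Answer: true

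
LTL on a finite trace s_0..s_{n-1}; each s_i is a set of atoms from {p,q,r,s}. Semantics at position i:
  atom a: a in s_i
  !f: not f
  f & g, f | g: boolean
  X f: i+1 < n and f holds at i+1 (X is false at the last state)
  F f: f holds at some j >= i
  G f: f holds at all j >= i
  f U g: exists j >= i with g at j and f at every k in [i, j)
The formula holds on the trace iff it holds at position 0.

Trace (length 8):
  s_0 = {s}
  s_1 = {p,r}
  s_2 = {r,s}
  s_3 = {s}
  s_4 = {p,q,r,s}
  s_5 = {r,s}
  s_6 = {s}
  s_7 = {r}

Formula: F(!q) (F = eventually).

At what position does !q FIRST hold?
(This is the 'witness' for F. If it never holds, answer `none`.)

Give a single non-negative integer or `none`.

Answer: 0

Derivation:
s_0={s}: !q=True q=False
s_1={p,r}: !q=True q=False
s_2={r,s}: !q=True q=False
s_3={s}: !q=True q=False
s_4={p,q,r,s}: !q=False q=True
s_5={r,s}: !q=True q=False
s_6={s}: !q=True q=False
s_7={r}: !q=True q=False
F(!q) holds; first witness at position 0.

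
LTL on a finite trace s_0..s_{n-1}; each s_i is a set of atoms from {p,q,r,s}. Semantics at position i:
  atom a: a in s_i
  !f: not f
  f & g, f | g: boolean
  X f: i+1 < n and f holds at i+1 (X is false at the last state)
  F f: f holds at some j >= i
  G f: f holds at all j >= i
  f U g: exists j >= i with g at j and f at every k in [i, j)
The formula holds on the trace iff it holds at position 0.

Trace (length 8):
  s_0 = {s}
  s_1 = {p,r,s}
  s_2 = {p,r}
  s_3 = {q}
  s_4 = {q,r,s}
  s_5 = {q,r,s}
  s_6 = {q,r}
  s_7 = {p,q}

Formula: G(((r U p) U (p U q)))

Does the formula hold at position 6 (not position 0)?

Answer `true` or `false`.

Answer: true

Derivation:
s_0={s}: G(((r U p) U (p U q)))=False ((r U p) U (p U q))=False (r U p)=False r=False p=False (p U q)=False q=False
s_1={p,r,s}: G(((r U p) U (p U q)))=True ((r U p) U (p U q))=True (r U p)=True r=True p=True (p U q)=True q=False
s_2={p,r}: G(((r U p) U (p U q)))=True ((r U p) U (p U q))=True (r U p)=True r=True p=True (p U q)=True q=False
s_3={q}: G(((r U p) U (p U q)))=True ((r U p) U (p U q))=True (r U p)=False r=False p=False (p U q)=True q=True
s_4={q,r,s}: G(((r U p) U (p U q)))=True ((r U p) U (p U q))=True (r U p)=True r=True p=False (p U q)=True q=True
s_5={q,r,s}: G(((r U p) U (p U q)))=True ((r U p) U (p U q))=True (r U p)=True r=True p=False (p U q)=True q=True
s_6={q,r}: G(((r U p) U (p U q)))=True ((r U p) U (p U q))=True (r U p)=True r=True p=False (p U q)=True q=True
s_7={p,q}: G(((r U p) U (p U q)))=True ((r U p) U (p U q))=True (r U p)=True r=False p=True (p U q)=True q=True
Evaluating at position 6: result = True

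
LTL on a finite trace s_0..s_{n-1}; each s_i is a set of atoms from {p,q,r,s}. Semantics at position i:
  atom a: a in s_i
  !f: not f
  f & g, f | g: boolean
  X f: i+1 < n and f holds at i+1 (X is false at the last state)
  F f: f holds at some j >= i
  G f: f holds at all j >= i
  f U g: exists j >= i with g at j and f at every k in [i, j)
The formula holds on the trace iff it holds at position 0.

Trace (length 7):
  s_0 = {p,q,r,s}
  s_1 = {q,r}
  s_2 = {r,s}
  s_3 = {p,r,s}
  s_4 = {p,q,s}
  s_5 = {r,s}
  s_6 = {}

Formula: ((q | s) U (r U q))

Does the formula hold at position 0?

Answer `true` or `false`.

s_0={p,q,r,s}: ((q | s) U (r U q))=True (q | s)=True q=True s=True (r U q)=True r=True
s_1={q,r}: ((q | s) U (r U q))=True (q | s)=True q=True s=False (r U q)=True r=True
s_2={r,s}: ((q | s) U (r U q))=True (q | s)=True q=False s=True (r U q)=True r=True
s_3={p,r,s}: ((q | s) U (r U q))=True (q | s)=True q=False s=True (r U q)=True r=True
s_4={p,q,s}: ((q | s) U (r U q))=True (q | s)=True q=True s=True (r U q)=True r=False
s_5={r,s}: ((q | s) U (r U q))=False (q | s)=True q=False s=True (r U q)=False r=True
s_6={}: ((q | s) U (r U q))=False (q | s)=False q=False s=False (r U q)=False r=False

Answer: true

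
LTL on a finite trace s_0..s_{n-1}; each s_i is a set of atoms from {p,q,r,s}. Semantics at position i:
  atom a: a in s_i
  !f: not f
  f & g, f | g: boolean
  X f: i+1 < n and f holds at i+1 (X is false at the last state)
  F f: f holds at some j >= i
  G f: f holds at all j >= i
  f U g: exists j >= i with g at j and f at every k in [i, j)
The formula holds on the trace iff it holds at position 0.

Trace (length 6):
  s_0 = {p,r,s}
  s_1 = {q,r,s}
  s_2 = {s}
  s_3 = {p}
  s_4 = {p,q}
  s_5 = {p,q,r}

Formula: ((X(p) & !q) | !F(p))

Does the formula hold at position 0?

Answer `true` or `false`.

s_0={p,r,s}: ((X(p) & !q) | !F(p))=False (X(p) & !q)=False X(p)=False p=True !q=True q=False !F(p)=False F(p)=True
s_1={q,r,s}: ((X(p) & !q) | !F(p))=False (X(p) & !q)=False X(p)=False p=False !q=False q=True !F(p)=False F(p)=True
s_2={s}: ((X(p) & !q) | !F(p))=True (X(p) & !q)=True X(p)=True p=False !q=True q=False !F(p)=False F(p)=True
s_3={p}: ((X(p) & !q) | !F(p))=True (X(p) & !q)=True X(p)=True p=True !q=True q=False !F(p)=False F(p)=True
s_4={p,q}: ((X(p) & !q) | !F(p))=False (X(p) & !q)=False X(p)=True p=True !q=False q=True !F(p)=False F(p)=True
s_5={p,q,r}: ((X(p) & !q) | !F(p))=False (X(p) & !q)=False X(p)=False p=True !q=False q=True !F(p)=False F(p)=True

Answer: false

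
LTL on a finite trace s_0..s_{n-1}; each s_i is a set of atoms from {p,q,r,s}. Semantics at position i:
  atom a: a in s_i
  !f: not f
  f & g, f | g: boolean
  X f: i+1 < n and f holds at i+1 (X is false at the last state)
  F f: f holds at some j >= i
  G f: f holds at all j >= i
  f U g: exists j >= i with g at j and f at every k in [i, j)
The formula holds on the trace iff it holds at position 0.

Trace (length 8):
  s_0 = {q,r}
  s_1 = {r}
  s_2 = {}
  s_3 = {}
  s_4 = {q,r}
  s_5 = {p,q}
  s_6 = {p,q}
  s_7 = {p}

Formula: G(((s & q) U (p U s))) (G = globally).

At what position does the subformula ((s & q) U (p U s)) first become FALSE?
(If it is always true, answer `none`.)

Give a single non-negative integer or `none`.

Answer: 0

Derivation:
s_0={q,r}: ((s & q) U (p U s))=False (s & q)=False s=False q=True (p U s)=False p=False
s_1={r}: ((s & q) U (p U s))=False (s & q)=False s=False q=False (p U s)=False p=False
s_2={}: ((s & q) U (p U s))=False (s & q)=False s=False q=False (p U s)=False p=False
s_3={}: ((s & q) U (p U s))=False (s & q)=False s=False q=False (p U s)=False p=False
s_4={q,r}: ((s & q) U (p U s))=False (s & q)=False s=False q=True (p U s)=False p=False
s_5={p,q}: ((s & q) U (p U s))=False (s & q)=False s=False q=True (p U s)=False p=True
s_6={p,q}: ((s & q) U (p U s))=False (s & q)=False s=False q=True (p U s)=False p=True
s_7={p}: ((s & q) U (p U s))=False (s & q)=False s=False q=False (p U s)=False p=True
G(((s & q) U (p U s))) holds globally = False
First violation at position 0.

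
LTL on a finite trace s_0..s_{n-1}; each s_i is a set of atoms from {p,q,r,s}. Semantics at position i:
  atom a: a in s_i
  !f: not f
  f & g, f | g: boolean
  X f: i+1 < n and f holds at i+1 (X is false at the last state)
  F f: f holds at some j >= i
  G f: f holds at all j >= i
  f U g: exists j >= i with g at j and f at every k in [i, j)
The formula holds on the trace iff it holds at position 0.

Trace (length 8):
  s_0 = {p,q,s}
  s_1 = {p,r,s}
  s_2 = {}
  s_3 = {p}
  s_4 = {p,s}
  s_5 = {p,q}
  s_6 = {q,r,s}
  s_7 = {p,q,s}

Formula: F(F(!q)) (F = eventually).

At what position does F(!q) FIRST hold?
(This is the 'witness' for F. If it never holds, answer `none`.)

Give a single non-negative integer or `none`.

s_0={p,q,s}: F(!q)=True !q=False q=True
s_1={p,r,s}: F(!q)=True !q=True q=False
s_2={}: F(!q)=True !q=True q=False
s_3={p}: F(!q)=True !q=True q=False
s_4={p,s}: F(!q)=True !q=True q=False
s_5={p,q}: F(!q)=False !q=False q=True
s_6={q,r,s}: F(!q)=False !q=False q=True
s_7={p,q,s}: F(!q)=False !q=False q=True
F(F(!q)) holds; first witness at position 0.

Answer: 0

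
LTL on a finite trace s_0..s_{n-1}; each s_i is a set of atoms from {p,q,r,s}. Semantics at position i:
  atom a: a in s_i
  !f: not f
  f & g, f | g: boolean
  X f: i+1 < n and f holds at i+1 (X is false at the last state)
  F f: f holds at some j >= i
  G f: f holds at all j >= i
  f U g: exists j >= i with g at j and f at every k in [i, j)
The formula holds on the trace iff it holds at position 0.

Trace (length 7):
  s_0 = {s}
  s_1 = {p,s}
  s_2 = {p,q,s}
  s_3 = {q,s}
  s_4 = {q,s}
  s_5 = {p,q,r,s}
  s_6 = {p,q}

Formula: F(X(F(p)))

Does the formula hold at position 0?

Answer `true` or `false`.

s_0={s}: F(X(F(p)))=True X(F(p))=True F(p)=True p=False
s_1={p,s}: F(X(F(p)))=True X(F(p))=True F(p)=True p=True
s_2={p,q,s}: F(X(F(p)))=True X(F(p))=True F(p)=True p=True
s_3={q,s}: F(X(F(p)))=True X(F(p))=True F(p)=True p=False
s_4={q,s}: F(X(F(p)))=True X(F(p))=True F(p)=True p=False
s_5={p,q,r,s}: F(X(F(p)))=True X(F(p))=True F(p)=True p=True
s_6={p,q}: F(X(F(p)))=False X(F(p))=False F(p)=True p=True

Answer: true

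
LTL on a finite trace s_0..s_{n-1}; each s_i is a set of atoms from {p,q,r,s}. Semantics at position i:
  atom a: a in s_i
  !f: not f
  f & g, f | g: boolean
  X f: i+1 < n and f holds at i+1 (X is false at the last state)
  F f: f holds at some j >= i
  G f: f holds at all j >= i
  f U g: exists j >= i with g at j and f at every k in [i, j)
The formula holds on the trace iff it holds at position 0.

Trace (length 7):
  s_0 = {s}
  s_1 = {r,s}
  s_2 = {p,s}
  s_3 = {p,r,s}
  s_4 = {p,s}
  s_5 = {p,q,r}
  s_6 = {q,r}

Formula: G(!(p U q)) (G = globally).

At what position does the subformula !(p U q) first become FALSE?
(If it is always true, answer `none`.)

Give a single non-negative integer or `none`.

Answer: 2

Derivation:
s_0={s}: !(p U q)=True (p U q)=False p=False q=False
s_1={r,s}: !(p U q)=True (p U q)=False p=False q=False
s_2={p,s}: !(p U q)=False (p U q)=True p=True q=False
s_3={p,r,s}: !(p U q)=False (p U q)=True p=True q=False
s_4={p,s}: !(p U q)=False (p U q)=True p=True q=False
s_5={p,q,r}: !(p U q)=False (p U q)=True p=True q=True
s_6={q,r}: !(p U q)=False (p U q)=True p=False q=True
G(!(p U q)) holds globally = False
First violation at position 2.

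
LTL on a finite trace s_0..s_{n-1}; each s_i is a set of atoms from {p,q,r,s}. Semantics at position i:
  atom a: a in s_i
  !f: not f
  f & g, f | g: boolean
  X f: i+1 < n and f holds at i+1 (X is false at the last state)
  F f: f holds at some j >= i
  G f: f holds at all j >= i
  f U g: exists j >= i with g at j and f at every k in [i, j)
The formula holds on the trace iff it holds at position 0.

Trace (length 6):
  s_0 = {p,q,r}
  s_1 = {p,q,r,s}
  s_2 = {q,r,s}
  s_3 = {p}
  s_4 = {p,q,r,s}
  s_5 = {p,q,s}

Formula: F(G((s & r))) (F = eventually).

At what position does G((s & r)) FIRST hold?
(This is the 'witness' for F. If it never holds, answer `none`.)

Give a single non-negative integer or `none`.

Answer: none

Derivation:
s_0={p,q,r}: G((s & r))=False (s & r)=False s=False r=True
s_1={p,q,r,s}: G((s & r))=False (s & r)=True s=True r=True
s_2={q,r,s}: G((s & r))=False (s & r)=True s=True r=True
s_3={p}: G((s & r))=False (s & r)=False s=False r=False
s_4={p,q,r,s}: G((s & r))=False (s & r)=True s=True r=True
s_5={p,q,s}: G((s & r))=False (s & r)=False s=True r=False
F(G((s & r))) does not hold (no witness exists).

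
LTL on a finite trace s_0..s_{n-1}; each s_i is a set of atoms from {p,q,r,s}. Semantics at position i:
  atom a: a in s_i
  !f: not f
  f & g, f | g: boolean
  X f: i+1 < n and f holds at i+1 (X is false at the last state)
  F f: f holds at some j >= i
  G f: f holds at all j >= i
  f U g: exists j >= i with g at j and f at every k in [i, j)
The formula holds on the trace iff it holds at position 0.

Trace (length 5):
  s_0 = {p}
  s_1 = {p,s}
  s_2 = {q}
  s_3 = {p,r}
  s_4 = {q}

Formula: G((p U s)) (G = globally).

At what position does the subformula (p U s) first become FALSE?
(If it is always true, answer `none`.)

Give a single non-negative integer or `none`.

Answer: 2

Derivation:
s_0={p}: (p U s)=True p=True s=False
s_1={p,s}: (p U s)=True p=True s=True
s_2={q}: (p U s)=False p=False s=False
s_3={p,r}: (p U s)=False p=True s=False
s_4={q}: (p U s)=False p=False s=False
G((p U s)) holds globally = False
First violation at position 2.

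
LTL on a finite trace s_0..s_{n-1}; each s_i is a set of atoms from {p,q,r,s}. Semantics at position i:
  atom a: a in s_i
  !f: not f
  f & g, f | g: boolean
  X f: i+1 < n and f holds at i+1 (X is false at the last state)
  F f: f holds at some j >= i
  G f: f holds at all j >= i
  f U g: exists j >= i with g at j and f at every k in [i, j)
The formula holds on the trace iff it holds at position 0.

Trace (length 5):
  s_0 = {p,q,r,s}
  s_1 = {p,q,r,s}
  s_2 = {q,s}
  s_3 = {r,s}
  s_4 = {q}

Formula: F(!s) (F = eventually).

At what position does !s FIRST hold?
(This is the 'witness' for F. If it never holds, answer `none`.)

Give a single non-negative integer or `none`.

Answer: 4

Derivation:
s_0={p,q,r,s}: !s=False s=True
s_1={p,q,r,s}: !s=False s=True
s_2={q,s}: !s=False s=True
s_3={r,s}: !s=False s=True
s_4={q}: !s=True s=False
F(!s) holds; first witness at position 4.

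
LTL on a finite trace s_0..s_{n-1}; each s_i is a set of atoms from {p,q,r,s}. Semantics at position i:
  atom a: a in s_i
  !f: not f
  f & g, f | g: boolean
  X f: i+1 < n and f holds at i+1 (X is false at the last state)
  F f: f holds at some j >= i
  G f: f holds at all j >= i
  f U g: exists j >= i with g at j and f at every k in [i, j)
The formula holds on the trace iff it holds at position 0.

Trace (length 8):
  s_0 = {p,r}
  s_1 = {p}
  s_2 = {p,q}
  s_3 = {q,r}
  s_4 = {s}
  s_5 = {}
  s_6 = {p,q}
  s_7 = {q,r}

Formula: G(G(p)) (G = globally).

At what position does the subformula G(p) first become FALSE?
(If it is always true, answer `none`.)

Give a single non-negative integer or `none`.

Answer: 0

Derivation:
s_0={p,r}: G(p)=False p=True
s_1={p}: G(p)=False p=True
s_2={p,q}: G(p)=False p=True
s_3={q,r}: G(p)=False p=False
s_4={s}: G(p)=False p=False
s_5={}: G(p)=False p=False
s_6={p,q}: G(p)=False p=True
s_7={q,r}: G(p)=False p=False
G(G(p)) holds globally = False
First violation at position 0.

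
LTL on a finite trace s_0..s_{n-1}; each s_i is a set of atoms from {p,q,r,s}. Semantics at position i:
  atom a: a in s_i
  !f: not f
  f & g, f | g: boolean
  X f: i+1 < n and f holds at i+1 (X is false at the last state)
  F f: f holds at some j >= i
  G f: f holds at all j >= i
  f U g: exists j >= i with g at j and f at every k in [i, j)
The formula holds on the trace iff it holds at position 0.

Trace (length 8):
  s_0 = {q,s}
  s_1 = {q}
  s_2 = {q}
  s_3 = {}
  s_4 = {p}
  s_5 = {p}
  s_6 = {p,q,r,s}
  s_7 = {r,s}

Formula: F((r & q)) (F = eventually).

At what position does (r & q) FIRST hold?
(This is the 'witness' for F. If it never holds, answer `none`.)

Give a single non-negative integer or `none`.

Answer: 6

Derivation:
s_0={q,s}: (r & q)=False r=False q=True
s_1={q}: (r & q)=False r=False q=True
s_2={q}: (r & q)=False r=False q=True
s_3={}: (r & q)=False r=False q=False
s_4={p}: (r & q)=False r=False q=False
s_5={p}: (r & q)=False r=False q=False
s_6={p,q,r,s}: (r & q)=True r=True q=True
s_7={r,s}: (r & q)=False r=True q=False
F((r & q)) holds; first witness at position 6.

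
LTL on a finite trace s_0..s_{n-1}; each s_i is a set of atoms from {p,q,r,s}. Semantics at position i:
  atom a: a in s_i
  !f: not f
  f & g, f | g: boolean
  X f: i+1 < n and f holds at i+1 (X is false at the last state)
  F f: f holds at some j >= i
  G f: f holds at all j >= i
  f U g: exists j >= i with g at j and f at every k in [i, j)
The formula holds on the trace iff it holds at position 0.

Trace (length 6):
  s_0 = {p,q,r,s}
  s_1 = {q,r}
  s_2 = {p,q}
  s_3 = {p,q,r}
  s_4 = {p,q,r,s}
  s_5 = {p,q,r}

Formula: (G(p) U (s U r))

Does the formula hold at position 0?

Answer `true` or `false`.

s_0={p,q,r,s}: (G(p) U (s U r))=True G(p)=False p=True (s U r)=True s=True r=True
s_1={q,r}: (G(p) U (s U r))=True G(p)=False p=False (s U r)=True s=False r=True
s_2={p,q}: (G(p) U (s U r))=True G(p)=True p=True (s U r)=False s=False r=False
s_3={p,q,r}: (G(p) U (s U r))=True G(p)=True p=True (s U r)=True s=False r=True
s_4={p,q,r,s}: (G(p) U (s U r))=True G(p)=True p=True (s U r)=True s=True r=True
s_5={p,q,r}: (G(p) U (s U r))=True G(p)=True p=True (s U r)=True s=False r=True

Answer: true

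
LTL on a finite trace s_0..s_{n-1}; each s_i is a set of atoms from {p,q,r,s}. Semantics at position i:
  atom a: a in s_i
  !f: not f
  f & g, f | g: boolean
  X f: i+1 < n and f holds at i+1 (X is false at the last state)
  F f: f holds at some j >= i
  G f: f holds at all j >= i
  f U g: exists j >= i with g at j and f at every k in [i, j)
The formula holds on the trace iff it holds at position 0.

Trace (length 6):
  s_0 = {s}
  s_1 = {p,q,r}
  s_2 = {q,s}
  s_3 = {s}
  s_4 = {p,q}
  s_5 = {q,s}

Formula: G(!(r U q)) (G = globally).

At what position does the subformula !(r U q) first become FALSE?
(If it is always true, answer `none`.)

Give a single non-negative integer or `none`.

s_0={s}: !(r U q)=True (r U q)=False r=False q=False
s_1={p,q,r}: !(r U q)=False (r U q)=True r=True q=True
s_2={q,s}: !(r U q)=False (r U q)=True r=False q=True
s_3={s}: !(r U q)=True (r U q)=False r=False q=False
s_4={p,q}: !(r U q)=False (r U q)=True r=False q=True
s_5={q,s}: !(r U q)=False (r U q)=True r=False q=True
G(!(r U q)) holds globally = False
First violation at position 1.

Answer: 1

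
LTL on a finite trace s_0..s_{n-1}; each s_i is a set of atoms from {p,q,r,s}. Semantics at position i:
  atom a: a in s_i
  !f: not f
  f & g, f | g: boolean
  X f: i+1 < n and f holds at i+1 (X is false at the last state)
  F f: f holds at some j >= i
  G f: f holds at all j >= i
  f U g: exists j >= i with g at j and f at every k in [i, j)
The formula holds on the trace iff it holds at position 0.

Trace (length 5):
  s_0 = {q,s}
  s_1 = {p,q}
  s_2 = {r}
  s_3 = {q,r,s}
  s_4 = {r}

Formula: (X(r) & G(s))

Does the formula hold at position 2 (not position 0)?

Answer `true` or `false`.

s_0={q,s}: (X(r) & G(s))=False X(r)=False r=False G(s)=False s=True
s_1={p,q}: (X(r) & G(s))=False X(r)=True r=False G(s)=False s=False
s_2={r}: (X(r) & G(s))=False X(r)=True r=True G(s)=False s=False
s_3={q,r,s}: (X(r) & G(s))=False X(r)=True r=True G(s)=False s=True
s_4={r}: (X(r) & G(s))=False X(r)=False r=True G(s)=False s=False
Evaluating at position 2: result = False

Answer: false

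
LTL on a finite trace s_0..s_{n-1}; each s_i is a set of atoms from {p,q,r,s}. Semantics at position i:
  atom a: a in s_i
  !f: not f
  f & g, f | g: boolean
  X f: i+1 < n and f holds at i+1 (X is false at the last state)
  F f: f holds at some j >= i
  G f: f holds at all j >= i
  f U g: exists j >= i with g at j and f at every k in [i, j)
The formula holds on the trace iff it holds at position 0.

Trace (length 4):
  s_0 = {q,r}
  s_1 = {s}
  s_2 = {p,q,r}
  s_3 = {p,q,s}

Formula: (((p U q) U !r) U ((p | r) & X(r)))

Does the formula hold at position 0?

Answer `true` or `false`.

s_0={q,r}: (((p U q) U !r) U ((p | r) & X(r)))=False ((p U q) U !r)=True (p U q)=True p=False q=True !r=False r=True ((p | r) & X(r))=False (p | r)=True X(r)=False
s_1={s}: (((p U q) U !r) U ((p | r) & X(r)))=False ((p U q) U !r)=True (p U q)=False p=False q=False !r=True r=False ((p | r) & X(r))=False (p | r)=False X(r)=True
s_2={p,q,r}: (((p U q) U !r) U ((p | r) & X(r)))=False ((p U q) U !r)=True (p U q)=True p=True q=True !r=False r=True ((p | r) & X(r))=False (p | r)=True X(r)=False
s_3={p,q,s}: (((p U q) U !r) U ((p | r) & X(r)))=False ((p U q) U !r)=True (p U q)=True p=True q=True !r=True r=False ((p | r) & X(r))=False (p | r)=True X(r)=False

Answer: false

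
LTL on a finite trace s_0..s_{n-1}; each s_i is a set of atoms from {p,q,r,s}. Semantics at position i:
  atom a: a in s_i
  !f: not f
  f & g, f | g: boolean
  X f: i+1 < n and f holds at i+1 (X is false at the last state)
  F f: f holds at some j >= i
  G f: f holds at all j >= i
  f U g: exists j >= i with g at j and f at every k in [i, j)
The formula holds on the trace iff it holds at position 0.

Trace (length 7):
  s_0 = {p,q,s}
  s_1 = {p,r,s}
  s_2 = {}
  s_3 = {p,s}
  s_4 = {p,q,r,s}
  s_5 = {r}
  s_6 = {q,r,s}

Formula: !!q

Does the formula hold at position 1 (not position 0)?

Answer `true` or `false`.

s_0={p,q,s}: !!q=True !q=False q=True
s_1={p,r,s}: !!q=False !q=True q=False
s_2={}: !!q=False !q=True q=False
s_3={p,s}: !!q=False !q=True q=False
s_4={p,q,r,s}: !!q=True !q=False q=True
s_5={r}: !!q=False !q=True q=False
s_6={q,r,s}: !!q=True !q=False q=True
Evaluating at position 1: result = False

Answer: false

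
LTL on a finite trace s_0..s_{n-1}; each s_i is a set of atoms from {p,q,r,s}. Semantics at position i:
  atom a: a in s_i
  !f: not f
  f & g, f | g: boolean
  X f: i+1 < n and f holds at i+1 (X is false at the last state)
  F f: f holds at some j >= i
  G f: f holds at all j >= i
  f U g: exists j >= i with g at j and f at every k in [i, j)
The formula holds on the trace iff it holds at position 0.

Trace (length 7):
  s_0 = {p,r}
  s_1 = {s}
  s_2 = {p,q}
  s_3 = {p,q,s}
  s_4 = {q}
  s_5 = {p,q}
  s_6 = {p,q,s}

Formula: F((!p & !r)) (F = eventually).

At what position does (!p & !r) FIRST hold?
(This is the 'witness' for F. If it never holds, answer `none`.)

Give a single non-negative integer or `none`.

Answer: 1

Derivation:
s_0={p,r}: (!p & !r)=False !p=False p=True !r=False r=True
s_1={s}: (!p & !r)=True !p=True p=False !r=True r=False
s_2={p,q}: (!p & !r)=False !p=False p=True !r=True r=False
s_3={p,q,s}: (!p & !r)=False !p=False p=True !r=True r=False
s_4={q}: (!p & !r)=True !p=True p=False !r=True r=False
s_5={p,q}: (!p & !r)=False !p=False p=True !r=True r=False
s_6={p,q,s}: (!p & !r)=False !p=False p=True !r=True r=False
F((!p & !r)) holds; first witness at position 1.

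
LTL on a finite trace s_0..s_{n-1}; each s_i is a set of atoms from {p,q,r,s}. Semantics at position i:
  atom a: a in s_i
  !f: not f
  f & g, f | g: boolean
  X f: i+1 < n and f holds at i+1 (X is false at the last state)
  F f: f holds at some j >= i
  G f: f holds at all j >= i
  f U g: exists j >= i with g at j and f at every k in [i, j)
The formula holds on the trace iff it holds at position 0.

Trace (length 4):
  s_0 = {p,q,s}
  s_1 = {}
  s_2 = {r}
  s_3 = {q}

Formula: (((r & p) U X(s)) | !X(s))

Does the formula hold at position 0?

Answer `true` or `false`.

s_0={p,q,s}: (((r & p) U X(s)) | !X(s))=True ((r & p) U X(s))=False (r & p)=False r=False p=True X(s)=False s=True !X(s)=True
s_1={}: (((r & p) U X(s)) | !X(s))=True ((r & p) U X(s))=False (r & p)=False r=False p=False X(s)=False s=False !X(s)=True
s_2={r}: (((r & p) U X(s)) | !X(s))=True ((r & p) U X(s))=False (r & p)=False r=True p=False X(s)=False s=False !X(s)=True
s_3={q}: (((r & p) U X(s)) | !X(s))=True ((r & p) U X(s))=False (r & p)=False r=False p=False X(s)=False s=False !X(s)=True

Answer: true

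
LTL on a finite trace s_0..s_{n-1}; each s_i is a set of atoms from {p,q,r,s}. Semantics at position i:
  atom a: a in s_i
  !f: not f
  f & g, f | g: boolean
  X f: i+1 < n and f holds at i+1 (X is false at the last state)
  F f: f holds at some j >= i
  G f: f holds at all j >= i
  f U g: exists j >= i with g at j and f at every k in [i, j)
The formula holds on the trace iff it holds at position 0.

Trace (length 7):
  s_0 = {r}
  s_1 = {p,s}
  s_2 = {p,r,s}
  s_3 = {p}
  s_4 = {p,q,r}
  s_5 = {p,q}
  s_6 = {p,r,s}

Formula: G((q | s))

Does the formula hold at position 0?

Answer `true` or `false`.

Answer: false

Derivation:
s_0={r}: G((q | s))=False (q | s)=False q=False s=False
s_1={p,s}: G((q | s))=False (q | s)=True q=False s=True
s_2={p,r,s}: G((q | s))=False (q | s)=True q=False s=True
s_3={p}: G((q | s))=False (q | s)=False q=False s=False
s_4={p,q,r}: G((q | s))=True (q | s)=True q=True s=False
s_5={p,q}: G((q | s))=True (q | s)=True q=True s=False
s_6={p,r,s}: G((q | s))=True (q | s)=True q=False s=True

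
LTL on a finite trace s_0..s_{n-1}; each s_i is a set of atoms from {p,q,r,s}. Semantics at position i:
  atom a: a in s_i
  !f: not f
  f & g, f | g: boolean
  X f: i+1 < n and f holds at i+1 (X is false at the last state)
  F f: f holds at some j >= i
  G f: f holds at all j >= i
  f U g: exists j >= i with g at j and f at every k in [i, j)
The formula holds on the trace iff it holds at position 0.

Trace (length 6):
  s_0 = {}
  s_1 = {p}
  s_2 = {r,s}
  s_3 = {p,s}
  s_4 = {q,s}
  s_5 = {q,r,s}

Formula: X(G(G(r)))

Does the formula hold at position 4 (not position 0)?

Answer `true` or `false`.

s_0={}: X(G(G(r)))=False G(G(r))=False G(r)=False r=False
s_1={p}: X(G(G(r)))=False G(G(r))=False G(r)=False r=False
s_2={r,s}: X(G(G(r)))=False G(G(r))=False G(r)=False r=True
s_3={p,s}: X(G(G(r)))=False G(G(r))=False G(r)=False r=False
s_4={q,s}: X(G(G(r)))=True G(G(r))=False G(r)=False r=False
s_5={q,r,s}: X(G(G(r)))=False G(G(r))=True G(r)=True r=True
Evaluating at position 4: result = True

Answer: true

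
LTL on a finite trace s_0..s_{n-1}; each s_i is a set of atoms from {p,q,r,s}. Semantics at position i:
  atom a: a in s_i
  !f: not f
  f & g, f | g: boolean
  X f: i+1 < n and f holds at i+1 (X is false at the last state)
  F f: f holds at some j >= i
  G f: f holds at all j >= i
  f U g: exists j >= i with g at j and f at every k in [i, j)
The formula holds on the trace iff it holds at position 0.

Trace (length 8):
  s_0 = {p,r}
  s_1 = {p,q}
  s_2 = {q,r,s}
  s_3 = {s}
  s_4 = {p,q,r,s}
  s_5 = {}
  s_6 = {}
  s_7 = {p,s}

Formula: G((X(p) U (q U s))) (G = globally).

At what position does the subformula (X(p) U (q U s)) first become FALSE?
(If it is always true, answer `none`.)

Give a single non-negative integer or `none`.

s_0={p,r}: (X(p) U (q U s))=True X(p)=True p=True (q U s)=False q=False s=False
s_1={p,q}: (X(p) U (q U s))=True X(p)=False p=True (q U s)=True q=True s=False
s_2={q,r,s}: (X(p) U (q U s))=True X(p)=False p=False (q U s)=True q=True s=True
s_3={s}: (X(p) U (q U s))=True X(p)=True p=False (q U s)=True q=False s=True
s_4={p,q,r,s}: (X(p) U (q U s))=True X(p)=False p=True (q U s)=True q=True s=True
s_5={}: (X(p) U (q U s))=False X(p)=False p=False (q U s)=False q=False s=False
s_6={}: (X(p) U (q U s))=True X(p)=True p=False (q U s)=False q=False s=False
s_7={p,s}: (X(p) U (q U s))=True X(p)=False p=True (q U s)=True q=False s=True
G((X(p) U (q U s))) holds globally = False
First violation at position 5.

Answer: 5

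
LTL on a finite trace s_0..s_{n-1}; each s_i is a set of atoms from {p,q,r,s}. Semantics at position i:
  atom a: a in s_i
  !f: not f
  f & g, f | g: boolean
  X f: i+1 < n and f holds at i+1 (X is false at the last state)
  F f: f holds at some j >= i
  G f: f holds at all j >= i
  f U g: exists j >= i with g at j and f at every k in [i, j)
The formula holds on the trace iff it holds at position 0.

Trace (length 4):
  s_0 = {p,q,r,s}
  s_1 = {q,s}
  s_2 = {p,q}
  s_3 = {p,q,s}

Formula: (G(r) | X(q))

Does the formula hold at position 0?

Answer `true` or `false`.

Answer: true

Derivation:
s_0={p,q,r,s}: (G(r) | X(q))=True G(r)=False r=True X(q)=True q=True
s_1={q,s}: (G(r) | X(q))=True G(r)=False r=False X(q)=True q=True
s_2={p,q}: (G(r) | X(q))=True G(r)=False r=False X(q)=True q=True
s_3={p,q,s}: (G(r) | X(q))=False G(r)=False r=False X(q)=False q=True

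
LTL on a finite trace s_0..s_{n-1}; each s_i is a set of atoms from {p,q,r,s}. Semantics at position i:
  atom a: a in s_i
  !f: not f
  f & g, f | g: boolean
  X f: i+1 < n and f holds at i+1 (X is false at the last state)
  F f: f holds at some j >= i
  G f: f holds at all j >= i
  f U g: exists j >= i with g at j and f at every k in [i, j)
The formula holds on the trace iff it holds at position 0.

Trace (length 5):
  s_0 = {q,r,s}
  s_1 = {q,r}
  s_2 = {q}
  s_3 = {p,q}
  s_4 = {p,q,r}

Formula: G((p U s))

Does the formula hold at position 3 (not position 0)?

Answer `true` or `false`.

s_0={q,r,s}: G((p U s))=False (p U s)=True p=False s=True
s_1={q,r}: G((p U s))=False (p U s)=False p=False s=False
s_2={q}: G((p U s))=False (p U s)=False p=False s=False
s_3={p,q}: G((p U s))=False (p U s)=False p=True s=False
s_4={p,q,r}: G((p U s))=False (p U s)=False p=True s=False
Evaluating at position 3: result = False

Answer: false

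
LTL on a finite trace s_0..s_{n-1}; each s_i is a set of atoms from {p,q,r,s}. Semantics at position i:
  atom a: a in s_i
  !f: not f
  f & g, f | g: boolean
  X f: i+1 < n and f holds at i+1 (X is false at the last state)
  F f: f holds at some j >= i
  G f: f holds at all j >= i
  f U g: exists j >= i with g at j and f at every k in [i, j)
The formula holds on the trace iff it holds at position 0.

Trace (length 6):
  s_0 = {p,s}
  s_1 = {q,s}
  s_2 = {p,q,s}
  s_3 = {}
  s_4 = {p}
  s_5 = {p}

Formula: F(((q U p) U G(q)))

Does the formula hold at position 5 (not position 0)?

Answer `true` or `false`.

s_0={p,s}: F(((q U p) U G(q)))=False ((q U p) U G(q))=False (q U p)=True q=False p=True G(q)=False
s_1={q,s}: F(((q U p) U G(q)))=False ((q U p) U G(q))=False (q U p)=True q=True p=False G(q)=False
s_2={p,q,s}: F(((q U p) U G(q)))=False ((q U p) U G(q))=False (q U p)=True q=True p=True G(q)=False
s_3={}: F(((q U p) U G(q)))=False ((q U p) U G(q))=False (q U p)=False q=False p=False G(q)=False
s_4={p}: F(((q U p) U G(q)))=False ((q U p) U G(q))=False (q U p)=True q=False p=True G(q)=False
s_5={p}: F(((q U p) U G(q)))=False ((q U p) U G(q))=False (q U p)=True q=False p=True G(q)=False
Evaluating at position 5: result = False

Answer: false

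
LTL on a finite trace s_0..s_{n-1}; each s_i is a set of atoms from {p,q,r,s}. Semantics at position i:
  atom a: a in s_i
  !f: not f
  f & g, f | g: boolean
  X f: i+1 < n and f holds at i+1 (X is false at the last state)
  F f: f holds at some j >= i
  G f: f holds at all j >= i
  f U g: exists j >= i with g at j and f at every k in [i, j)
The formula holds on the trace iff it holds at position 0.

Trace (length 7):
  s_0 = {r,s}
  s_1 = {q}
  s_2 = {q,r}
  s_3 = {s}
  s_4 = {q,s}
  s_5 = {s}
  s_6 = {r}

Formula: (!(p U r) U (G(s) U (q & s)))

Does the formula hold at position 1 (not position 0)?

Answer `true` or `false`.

s_0={r,s}: (!(p U r) U (G(s) U (q & s)))=False !(p U r)=False (p U r)=True p=False r=True (G(s) U (q & s))=False G(s)=False s=True (q & s)=False q=False
s_1={q}: (!(p U r) U (G(s) U (q & s)))=False !(p U r)=True (p U r)=False p=False r=False (G(s) U (q & s))=False G(s)=False s=False (q & s)=False q=True
s_2={q,r}: (!(p U r) U (G(s) U (q & s)))=False !(p U r)=False (p U r)=True p=False r=True (G(s) U (q & s))=False G(s)=False s=False (q & s)=False q=True
s_3={s}: (!(p U r) U (G(s) U (q & s)))=True !(p U r)=True (p U r)=False p=False r=False (G(s) U (q & s))=False G(s)=False s=True (q & s)=False q=False
s_4={q,s}: (!(p U r) U (G(s) U (q & s)))=True !(p U r)=True (p U r)=False p=False r=False (G(s) U (q & s))=True G(s)=False s=True (q & s)=True q=True
s_5={s}: (!(p U r) U (G(s) U (q & s)))=False !(p U r)=True (p U r)=False p=False r=False (G(s) U (q & s))=False G(s)=False s=True (q & s)=False q=False
s_6={r}: (!(p U r) U (G(s) U (q & s)))=False !(p U r)=False (p U r)=True p=False r=True (G(s) U (q & s))=False G(s)=False s=False (q & s)=False q=False
Evaluating at position 1: result = False

Answer: false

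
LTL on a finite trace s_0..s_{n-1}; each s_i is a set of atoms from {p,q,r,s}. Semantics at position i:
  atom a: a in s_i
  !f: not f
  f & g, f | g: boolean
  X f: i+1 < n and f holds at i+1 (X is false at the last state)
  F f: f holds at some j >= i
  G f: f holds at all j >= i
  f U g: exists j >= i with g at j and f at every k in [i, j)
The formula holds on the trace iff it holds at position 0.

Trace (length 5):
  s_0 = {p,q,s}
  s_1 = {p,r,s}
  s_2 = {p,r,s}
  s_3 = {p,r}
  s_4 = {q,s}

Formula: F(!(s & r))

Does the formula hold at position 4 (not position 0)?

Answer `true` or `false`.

s_0={p,q,s}: F(!(s & r))=True !(s & r)=True (s & r)=False s=True r=False
s_1={p,r,s}: F(!(s & r))=True !(s & r)=False (s & r)=True s=True r=True
s_2={p,r,s}: F(!(s & r))=True !(s & r)=False (s & r)=True s=True r=True
s_3={p,r}: F(!(s & r))=True !(s & r)=True (s & r)=False s=False r=True
s_4={q,s}: F(!(s & r))=True !(s & r)=True (s & r)=False s=True r=False
Evaluating at position 4: result = True

Answer: true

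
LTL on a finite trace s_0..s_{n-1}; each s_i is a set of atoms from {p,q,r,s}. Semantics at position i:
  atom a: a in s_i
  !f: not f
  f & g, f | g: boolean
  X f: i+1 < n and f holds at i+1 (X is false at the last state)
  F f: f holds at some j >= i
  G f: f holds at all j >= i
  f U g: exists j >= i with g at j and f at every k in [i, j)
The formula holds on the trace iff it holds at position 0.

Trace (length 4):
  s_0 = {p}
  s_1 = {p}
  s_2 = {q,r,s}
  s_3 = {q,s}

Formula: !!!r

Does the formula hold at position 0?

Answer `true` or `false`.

s_0={p}: !!!r=True !!r=False !r=True r=False
s_1={p}: !!!r=True !!r=False !r=True r=False
s_2={q,r,s}: !!!r=False !!r=True !r=False r=True
s_3={q,s}: !!!r=True !!r=False !r=True r=False

Answer: true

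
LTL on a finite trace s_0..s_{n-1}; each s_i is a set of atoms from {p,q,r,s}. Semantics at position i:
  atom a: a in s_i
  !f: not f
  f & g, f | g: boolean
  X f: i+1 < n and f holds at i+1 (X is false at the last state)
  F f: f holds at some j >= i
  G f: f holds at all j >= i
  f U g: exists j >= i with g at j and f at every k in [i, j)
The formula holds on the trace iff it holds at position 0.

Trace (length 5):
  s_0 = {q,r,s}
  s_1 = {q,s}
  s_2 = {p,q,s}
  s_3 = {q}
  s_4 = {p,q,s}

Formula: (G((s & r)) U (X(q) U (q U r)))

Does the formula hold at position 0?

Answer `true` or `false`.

s_0={q,r,s}: (G((s & r)) U (X(q) U (q U r)))=True G((s & r))=False (s & r)=True s=True r=True (X(q) U (q U r))=True X(q)=True q=True (q U r)=True
s_1={q,s}: (G((s & r)) U (X(q) U (q U r)))=False G((s & r))=False (s & r)=False s=True r=False (X(q) U (q U r))=False X(q)=True q=True (q U r)=False
s_2={p,q,s}: (G((s & r)) U (X(q) U (q U r)))=False G((s & r))=False (s & r)=False s=True r=False (X(q) U (q U r))=False X(q)=True q=True (q U r)=False
s_3={q}: (G((s & r)) U (X(q) U (q U r)))=False G((s & r))=False (s & r)=False s=False r=False (X(q) U (q U r))=False X(q)=True q=True (q U r)=False
s_4={p,q,s}: (G((s & r)) U (X(q) U (q U r)))=False G((s & r))=False (s & r)=False s=True r=False (X(q) U (q U r))=False X(q)=False q=True (q U r)=False

Answer: true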